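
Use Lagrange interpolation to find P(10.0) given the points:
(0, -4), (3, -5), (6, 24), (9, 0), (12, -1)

Lagrange interpolation formula:
P(x) = Σ yᵢ × Lᵢ(x)
where Lᵢ(x) = Π_{j≠i} (x - xⱼ)/(xᵢ - xⱼ)

L_0(10.0) = (10.0 - 3)/(0 - 3) × (10.0 - 6)/(0 - 6) × (10.0 - 9)/(0 - 9) × (10.0 - 12)/(0 - 12) = -0.028807
L_1(10.0) = (10.0 - 0)/(3 - 0) × (10.0 - 6)/(3 - 6) × (10.0 - 9)/(3 - 9) × (10.0 - 12)/(3 - 12) = 0.164609
L_2(10.0) = (10.0 - 0)/(6 - 0) × (10.0 - 3)/(6 - 3) × (10.0 - 9)/(6 - 9) × (10.0 - 12)/(6 - 12) = -0.432099
L_3(10.0) = (10.0 - 0)/(9 - 0) × (10.0 - 3)/(9 - 3) × (10.0 - 6)/(9 - 6) × (10.0 - 12)/(9 - 12) = 1.152263
L_4(10.0) = (10.0 - 0)/(12 - 0) × (10.0 - 3)/(12 - 3) × (10.0 - 6)/(12 - 6) × (10.0 - 9)/(12 - 9) = 0.144033

P(10.0) = (-4)×L_0(10.0) + (-5)×L_1(10.0) + 24×L_2(10.0) + 0×L_3(10.0) + (-1)×L_4(10.0)
P(10.0) = -11.222222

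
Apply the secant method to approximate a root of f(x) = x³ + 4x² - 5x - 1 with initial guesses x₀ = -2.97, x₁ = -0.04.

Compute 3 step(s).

f(x) = x³ + 4x² - 5x - 1
x₀ = -2.97, x₁ = -0.04

Secant formula: x_{n+1} = x_n - f(x_n)(x_n - x_{n-1})/(f(x_n) - f(x_{n-1}))

Iteration 1:
  f(-2.970000) = 22.935527
  f(-0.040000) = -0.793664
  x_2 = -0.040000 - (-0.793664)×(-0.040000 - (-2.970000))/(-0.793664 - 22.935527)
       = -0.137999
Iteration 2:
  f(-0.040000) = -0.793664
  f(-0.137999) = -0.236458
  x_3 = -0.137999 - (-0.236458)×(-0.137999 - (-0.040000))/(-0.236458 - (-0.793664))
       = -0.179586
Iteration 3:
  f(-0.137999) = -0.236458
  f(-0.179586) = 0.021144
  x_4 = -0.179586 - 0.021144×(-0.179586 - (-0.137999))/(0.021144 - (-0.236458))
       = -0.176173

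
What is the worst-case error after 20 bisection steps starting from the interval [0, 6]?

Bisection error bound: |error| ≤ (b-a)/2^n
|error| ≤ (6 - 0)/2^20 = 6/2^20
|error| ≤ 0.0000057220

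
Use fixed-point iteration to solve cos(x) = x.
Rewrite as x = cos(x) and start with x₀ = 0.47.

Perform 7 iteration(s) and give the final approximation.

Equation: cos(x) = x
Fixed-point form: x = cos(x)
x₀ = 0.47

x_1 = g(0.470000) = 0.891568
x_2 = g(0.891568) = 0.628193
x_3 = g(0.628193) = 0.809091
x_4 = g(0.809091) = 0.690157
x_5 = g(0.690157) = 0.771146
x_6 = g(0.771146) = 0.717112
x_7 = g(0.717112) = 0.753707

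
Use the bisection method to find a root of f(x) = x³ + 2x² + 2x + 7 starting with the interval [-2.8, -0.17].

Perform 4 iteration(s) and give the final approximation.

f(x) = x³ + 2x² + 2x + 7
Initial interval: [-2.8, -0.17]

Iteration 1:
  c_1 = (-2.800000 + (-0.170000))/2 = -1.485000
  f(c_1) = f(-1.485000) = 5.165691
  f(a) × f(c) < 0, new interval: [-2.800000, -1.485000]
Iteration 2:
  c_2 = (-2.800000 + (-1.485000))/2 = -2.142500
  f(c_2) = f(-2.142500) = 2.060881
  f(a) × f(c) < 0, new interval: [-2.800000, -2.142500]
Iteration 3:
  c_3 = (-2.800000 + (-2.142500))/2 = -2.471250
  f(c_3) = f(-2.471250) = -0.820460
  f(a) × f(c) ≥ 0, new interval: [-2.471250, -2.142500]
Iteration 4:
  c_4 = (-2.471250 + (-2.142500))/2 = -2.306875
  f(c_4) = f(-2.306875) = 0.753162
  f(a) × f(c) < 0, new interval: [-2.471250, -2.306875]

After 4 iteration(s), the approximation is c_4 = -2.306875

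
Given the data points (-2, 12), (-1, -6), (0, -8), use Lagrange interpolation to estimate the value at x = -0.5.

Lagrange interpolation formula:
P(x) = Σ yᵢ × Lᵢ(x)
where Lᵢ(x) = Π_{j≠i} (x - xⱼ)/(xᵢ - xⱼ)

L_0(-0.5) = (-0.5 - (-1))/(-2 - (-1)) × (-0.5 - 0)/(-2 - 0) = -0.125000
L_1(-0.5) = (-0.5 - (-2))/(-1 - (-2)) × (-0.5 - 0)/(-1 - 0) = 0.750000
L_2(-0.5) = (-0.5 - (-2))/(0 - (-2)) × (-0.5 - (-1))/(0 - (-1)) = 0.375000

P(-0.5) = 12×L_0(-0.5) + (-6)×L_1(-0.5) + (-8)×L_2(-0.5)
P(-0.5) = -9.000000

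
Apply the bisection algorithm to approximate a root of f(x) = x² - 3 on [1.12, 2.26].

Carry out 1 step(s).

f(x) = x² - 3
Initial interval: [1.12, 2.26]

Iteration 1:
  c_1 = (1.120000 + 2.260000)/2 = 1.690000
  f(c_1) = f(1.690000) = -0.143900
  f(a) × f(c) ≥ 0, new interval: [1.690000, 2.260000]

After 1 iteration(s), the approximation is c_1 = 1.690000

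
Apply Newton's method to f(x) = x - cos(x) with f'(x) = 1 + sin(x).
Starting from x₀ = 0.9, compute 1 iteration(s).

f(x) = x - cos(x)
f'(x) = 1 + sin(x)
x₀ = 0.9

Newton-Raphson formula: x_{n+1} = x_n - f(x_n)/f'(x_n)

Iteration 1:
  f(0.900000) = 0.278390
  f'(0.900000) = 1.783327
  x_1 = 0.900000 - 0.278390/1.783327 = 0.743893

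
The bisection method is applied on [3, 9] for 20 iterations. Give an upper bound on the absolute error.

Bisection error bound: |error| ≤ (b-a)/2^n
|error| ≤ (9 - 3)/2^20 = 6/2^20
|error| ≤ 0.0000057220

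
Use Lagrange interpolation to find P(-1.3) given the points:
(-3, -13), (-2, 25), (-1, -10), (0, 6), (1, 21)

Lagrange interpolation formula:
P(x) = Σ yᵢ × Lᵢ(x)
where Lᵢ(x) = Π_{j≠i} (x - xⱼ)/(xᵢ - xⱼ)

L_0(-1.3) = (-1.3 - (-2))/(-3 - (-2)) × (-1.3 - (-1))/(-3 - (-1)) × (-1.3 - 0)/(-3 - 0) × (-1.3 - 1)/(-3 - 1) = -0.026163
L_1(-1.3) = (-1.3 - (-3))/(-2 - (-3)) × (-1.3 - (-1))/(-2 - (-1)) × (-1.3 - 0)/(-2 - 0) × (-1.3 - 1)/(-2 - 1) = 0.254150
L_2(-1.3) = (-1.3 - (-3))/(-1 - (-3)) × (-1.3 - (-2))/(-1 - (-2)) × (-1.3 - 0)/(-1 - 0) × (-1.3 - 1)/(-1 - 1) = 0.889525
L_3(-1.3) = (-1.3 - (-3))/(0 - (-3)) × (-1.3 - (-2))/(0 - (-2)) × (-1.3 - (-1))/(0 - (-1)) × (-1.3 - 1)/(0 - 1) = -0.136850
L_4(-1.3) = (-1.3 - (-3))/(1 - (-3)) × (-1.3 - (-2))/(1 - (-2)) × (-1.3 - (-1))/(1 - (-1)) × (-1.3 - 0)/(1 - 0) = 0.019338

P(-1.3) = (-13)×L_0(-1.3) + 25×L_1(-1.3) + (-10)×L_2(-1.3) + 6×L_3(-1.3) + 21×L_4(-1.3)
P(-1.3) = -2.616400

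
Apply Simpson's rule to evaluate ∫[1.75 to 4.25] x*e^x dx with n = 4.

f(x) = x*e^x
a = 1.75, b = 4.25, n = 4
h = (b - a)/n = 0.625000

Simpson's rule: (h/3)[f(x₀) + 4f(x₁) + 2f(x₂) + ... + f(xₙ)]

x_0 = 1.7500, f(x_0) = 10.070555, coefficient = 1
x_1 = 2.3750, f(x_1) = 25.533656, coefficient = 4
x_2 = 3.0000, f(x_2) = 60.256611, coefficient = 2
x_3 = 3.6250, f(x_3) = 136.027121, coefficient = 4
x_4 = 4.2500, f(x_4) = 297.948002, coefficient = 1

I ≈ (0.625000/3) × 1074.774890 = 223.911435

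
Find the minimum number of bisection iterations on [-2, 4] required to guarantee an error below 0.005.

We need (b-a)/2^n ≤ 0.005
(4 - (-2))/2^n ≤ 0.005
6/2^n ≤ 0.005
2^n ≥ 1200
n ≥ log₂(1200) = 10.23
n ≥ 11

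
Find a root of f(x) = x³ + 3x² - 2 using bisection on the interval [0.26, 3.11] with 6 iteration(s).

f(x) = x³ + 3x² - 2
Initial interval: [0.26, 3.11]

Iteration 1:
  c_1 = (0.260000 + 3.110000)/2 = 1.685000
  f(c_1) = f(1.685000) = 11.301769
  f(a) × f(c) < 0, new interval: [0.260000, 1.685000]
Iteration 2:
  c_2 = (0.260000 + 1.685000)/2 = 0.972500
  f(c_2) = f(0.972500) = 1.757017
  f(a) × f(c) < 0, new interval: [0.260000, 0.972500]
Iteration 3:
  c_3 = (0.260000 + 0.972500)/2 = 0.616250
  f(c_3) = f(0.616250) = -0.626678
  f(a) × f(c) ≥ 0, new interval: [0.616250, 0.972500]
Iteration 4:
  c_4 = (0.616250 + 0.972500)/2 = 0.794375
  f(c_4) = f(0.794375) = 0.394371
  f(a) × f(c) < 0, new interval: [0.616250, 0.794375]
Iteration 5:
  c_5 = (0.616250 + 0.794375)/2 = 0.705313
  f(c_5) = f(0.705313) = -0.156734
  f(a) × f(c) ≥ 0, new interval: [0.705313, 0.794375]
Iteration 6:
  c_6 = (0.705313 + 0.794375)/2 = 0.749844
  f(c_6) = f(0.749844) = 0.108408
  f(a) × f(c) < 0, new interval: [0.705313, 0.749844]

After 6 iteration(s), the approximation is c_6 = 0.749844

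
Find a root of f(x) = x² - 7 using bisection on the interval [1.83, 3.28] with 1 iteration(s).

f(x) = x² - 7
Initial interval: [1.83, 3.28]

Iteration 1:
  c_1 = (1.830000 + 3.280000)/2 = 2.555000
  f(c_1) = f(2.555000) = -0.471975
  f(a) × f(c) ≥ 0, new interval: [2.555000, 3.280000]

After 1 iteration(s), the approximation is c_1 = 2.555000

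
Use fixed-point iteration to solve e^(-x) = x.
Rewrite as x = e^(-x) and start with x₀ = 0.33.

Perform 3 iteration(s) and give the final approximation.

Equation: e^(-x) = x
Fixed-point form: x = e^(-x)
x₀ = 0.33

x_1 = g(0.330000) = 0.718924
x_2 = g(0.718924) = 0.487276
x_3 = g(0.487276) = 0.614297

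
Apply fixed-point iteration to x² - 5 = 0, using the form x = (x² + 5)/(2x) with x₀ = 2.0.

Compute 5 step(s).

Equation: x² - 5 = 0
Fixed-point form: x = (x² + 5)/(2x)
x₀ = 2.0

x_1 = g(2.000000) = 2.250000
x_2 = g(2.250000) = 2.236111
x_3 = g(2.236111) = 2.236068
x_4 = g(2.236068) = 2.236068
x_5 = g(2.236068) = 2.236068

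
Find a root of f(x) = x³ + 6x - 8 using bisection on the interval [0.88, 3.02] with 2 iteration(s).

f(x) = x³ + 6x - 8
Initial interval: [0.88, 3.02]

Iteration 1:
  c_1 = (0.880000 + 3.020000)/2 = 1.950000
  f(c_1) = f(1.950000) = 11.114875
  f(a) × f(c) < 0, new interval: [0.880000, 1.950000]
Iteration 2:
  c_2 = (0.880000 + 1.950000)/2 = 1.415000
  f(c_2) = f(1.415000) = 3.323148
  f(a) × f(c) < 0, new interval: [0.880000, 1.415000]

After 2 iteration(s), the approximation is c_2 = 1.415000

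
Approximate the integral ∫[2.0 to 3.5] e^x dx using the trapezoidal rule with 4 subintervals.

f(x) = e^x
a = 2.0, b = 3.5, n = 4
h = (b - a)/n = 0.375000

Trapezoidal rule: (h/2)[f(x₀) + 2f(x₁) + 2f(x₂) + ... + f(xₙ)]

x_0 = 2.0000, f(x_0) = 7.389056, coefficient = 1
x_1 = 2.3750, f(x_1) = 10.751013, coefficient = 2
x_2 = 2.7500, f(x_2) = 15.642632, coefficient = 2
x_3 = 3.1250, f(x_3) = 22.759895, coefficient = 2
x_4 = 3.5000, f(x_4) = 33.115452, coefficient = 1

I ≈ (0.375000/2) × 138.811588 = 26.027173
Exact value: 25.726396
Error: 0.300777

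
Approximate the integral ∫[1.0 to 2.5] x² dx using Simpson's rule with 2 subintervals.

f(x) = x²
a = 1.0, b = 2.5, n = 2
h = (b - a)/n = 0.750000

Simpson's rule: (h/3)[f(x₀) + 4f(x₁) + 2f(x₂) + ... + f(xₙ)]

x_0 = 1.0000, f(x_0) = 1.000000, coefficient = 1
x_1 = 1.7500, f(x_1) = 3.062500, coefficient = 4
x_2 = 2.5000, f(x_2) = 6.250000, coefficient = 1

I ≈ (0.750000/3) × 19.500000 = 4.875000
Exact value: 4.875000
Error: 0.000000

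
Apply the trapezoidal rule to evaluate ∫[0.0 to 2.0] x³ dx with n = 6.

f(x) = x³
a = 0.0, b = 2.0, n = 6
h = (b - a)/n = 0.333333

Trapezoidal rule: (h/2)[f(x₀) + 2f(x₁) + 2f(x₂) + ... + f(xₙ)]

x_0 = 0.0000, f(x_0) = 0.000000, coefficient = 1
x_1 = 0.3333, f(x_1) = 0.037037, coefficient = 2
x_2 = 0.6667, f(x_2) = 0.296296, coefficient = 2
x_3 = 1.0000, f(x_3) = 1.000000, coefficient = 2
x_4 = 1.3333, f(x_4) = 2.370370, coefficient = 2
x_5 = 1.6667, f(x_5) = 4.629630, coefficient = 2
x_6 = 2.0000, f(x_6) = 8.000000, coefficient = 1

I ≈ (0.333333/2) × 24.666667 = 4.111111
Exact value: 4.000000
Error: 0.111111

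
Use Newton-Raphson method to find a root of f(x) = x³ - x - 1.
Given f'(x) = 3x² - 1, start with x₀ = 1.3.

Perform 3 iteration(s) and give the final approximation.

f(x) = x³ - x - 1
f'(x) = 3x² - 1
x₀ = 1.3

Newton-Raphson formula: x_{n+1} = x_n - f(x_n)/f'(x_n)

Iteration 1:
  f(1.300000) = -0.103000
  f'(1.300000) = 4.070000
  x_1 = 1.300000 - (-0.103000)/4.070000 = 1.325307
Iteration 2:
  f(1.325307) = 0.002514
  f'(1.325307) = 4.269317
  x_2 = 1.325307 - 0.002514/4.269317 = 1.324718
Iteration 3:
  f(1.324718) = 0.000001
  f'(1.324718) = 4.264636
  x_3 = 1.324718 - 0.000001/4.264636 = 1.324718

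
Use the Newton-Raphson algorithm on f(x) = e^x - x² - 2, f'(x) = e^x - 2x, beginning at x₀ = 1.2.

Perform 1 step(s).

f(x) = e^x - x² - 2
f'(x) = e^x - 2x
x₀ = 1.2

Newton-Raphson formula: x_{n+1} = x_n - f(x_n)/f'(x_n)

Iteration 1:
  f(1.200000) = -0.119883
  f'(1.200000) = 0.920117
  x_1 = 1.200000 - (-0.119883)/0.920117 = 1.330291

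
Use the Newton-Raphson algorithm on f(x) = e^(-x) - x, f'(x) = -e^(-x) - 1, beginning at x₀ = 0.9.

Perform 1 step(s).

f(x) = e^(-x) - x
f'(x) = -e^(-x) - 1
x₀ = 0.9

Newton-Raphson formula: x_{n+1} = x_n - f(x_n)/f'(x_n)

Iteration 1:
  f(0.900000) = -0.493430
  f'(0.900000) = -1.406570
  x_1 = 0.900000 - (-0.493430)/(-1.406570) = 0.549196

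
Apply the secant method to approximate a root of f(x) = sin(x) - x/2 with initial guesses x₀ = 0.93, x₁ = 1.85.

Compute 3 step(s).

f(x) = sin(x) - x/2
x₀ = 0.93, x₁ = 1.85

Secant formula: x_{n+1} = x_n - f(x_n)(x_n - x_{n-1})/(f(x_n) - f(x_{n-1}))

Iteration 1:
  f(0.930000) = 0.336620
  f(1.850000) = 0.036275
  x_2 = 1.850000 - 0.036275×(1.850000 - 0.930000)/(0.036275 - 0.336620)
       = 1.961116
Iteration 2:
  f(1.850000) = 0.036275
  f(1.961116) = -0.055771
  x_3 = 1.961116 - (-0.055771)×(1.961116 - 1.850000)/(-0.055771 - 0.036275)
       = 1.893791
Iteration 3:
  f(1.961116) = -0.055771
  f(1.893791) = 0.001394
  x_4 = 1.893791 - 0.001394×(1.893791 - 1.961116)/(0.001394 - (-0.055771))
       = 1.895432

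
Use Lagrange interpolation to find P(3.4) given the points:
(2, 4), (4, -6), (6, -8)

Lagrange interpolation formula:
P(x) = Σ yᵢ × Lᵢ(x)
where Lᵢ(x) = Π_{j≠i} (x - xⱼ)/(xᵢ - xⱼ)

L_0(3.4) = (3.4 - 4)/(2 - 4) × (3.4 - 6)/(2 - 6) = 0.195000
L_1(3.4) = (3.4 - 2)/(4 - 2) × (3.4 - 6)/(4 - 6) = 0.910000
L_2(3.4) = (3.4 - 2)/(6 - 2) × (3.4 - 4)/(6 - 4) = -0.105000

P(3.4) = 4×L_0(3.4) + (-6)×L_1(3.4) + (-8)×L_2(3.4)
P(3.4) = -3.840000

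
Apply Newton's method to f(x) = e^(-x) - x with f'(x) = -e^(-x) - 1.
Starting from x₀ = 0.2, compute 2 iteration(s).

f(x) = e^(-x) - x
f'(x) = -e^(-x) - 1
x₀ = 0.2

Newton-Raphson formula: x_{n+1} = x_n - f(x_n)/f'(x_n)

Iteration 1:
  f(0.200000) = 0.618731
  f'(0.200000) = -1.818731
  x_1 = 0.200000 - 0.618731/(-1.818731) = 0.540199
Iteration 2:
  f(0.540199) = 0.042433
  f'(0.540199) = -1.582632
  x_2 = 0.540199 - 0.042433/(-1.582632) = 0.567011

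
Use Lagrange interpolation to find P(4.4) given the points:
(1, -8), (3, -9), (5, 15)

Lagrange interpolation formula:
P(x) = Σ yᵢ × Lᵢ(x)
where Lᵢ(x) = Π_{j≠i} (x - xⱼ)/(xᵢ - xⱼ)

L_0(4.4) = (4.4 - 3)/(1 - 3) × (4.4 - 5)/(1 - 5) = -0.105000
L_1(4.4) = (4.4 - 1)/(3 - 1) × (4.4 - 5)/(3 - 5) = 0.510000
L_2(4.4) = (4.4 - 1)/(5 - 1) × (4.4 - 3)/(5 - 3) = 0.595000

P(4.4) = (-8)×L_0(4.4) + (-9)×L_1(4.4) + 15×L_2(4.4)
P(4.4) = 5.175000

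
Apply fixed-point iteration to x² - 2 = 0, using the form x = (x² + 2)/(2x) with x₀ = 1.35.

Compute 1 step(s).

Equation: x² - 2 = 0
Fixed-point form: x = (x² + 2)/(2x)
x₀ = 1.35

x_1 = g(1.350000) = 1.415741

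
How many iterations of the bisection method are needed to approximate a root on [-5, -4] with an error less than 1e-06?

We need (b-a)/2^n ≤ 1e-06
(-4 - (-5))/2^n ≤ 1e-06
1/2^n ≤ 1e-06
2^n ≥ 1000000
n ≥ log₂(1000000) = 19.93
n ≥ 20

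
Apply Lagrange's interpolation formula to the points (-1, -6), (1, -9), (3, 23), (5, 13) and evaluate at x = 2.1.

Lagrange interpolation formula:
P(x) = Σ yᵢ × Lᵢ(x)
where Lᵢ(x) = Π_{j≠i} (x - xⱼ)/(xᵢ - xⱼ)

L_0(2.1) = (2.1 - 1)/(-1 - 1) × (2.1 - 3)/(-1 - 3) × (2.1 - 5)/(-1 - 5) = -0.059812
L_1(2.1) = (2.1 - (-1))/(1 - (-1)) × (2.1 - 3)/(1 - 3) × (2.1 - 5)/(1 - 5) = 0.505687
L_2(2.1) = (2.1 - (-1))/(3 - (-1)) × (2.1 - 1)/(3 - 1) × (2.1 - 5)/(3 - 5) = 0.618063
L_3(2.1) = (2.1 - (-1))/(5 - (-1)) × (2.1 - 1)/(5 - 1) × (2.1 - 3)/(5 - 3) = -0.063938

P(2.1) = (-6)×L_0(2.1) + (-9)×L_1(2.1) + 23×L_2(2.1) + 13×L_3(2.1)
P(2.1) = 9.191938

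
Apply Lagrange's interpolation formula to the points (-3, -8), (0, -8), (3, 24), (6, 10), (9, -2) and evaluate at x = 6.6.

Lagrange interpolation formula:
P(x) = Σ yᵢ × Lᵢ(x)
where Lᵢ(x) = Π_{j≠i} (x - xⱼ)/(xᵢ - xⱼ)

L_0(6.6) = (6.6 - 0)/(-3 - 0) × (6.6 - 3)/(-3 - 3) × (6.6 - 6)/(-3 - 6) × (6.6 - 9)/(-3 - 9) = -0.017600
L_1(6.6) = (6.6 - (-3))/(0 - (-3)) × (6.6 - 3)/(0 - 3) × (6.6 - 6)/(0 - 6) × (6.6 - 9)/(0 - 9) = 0.102400
L_2(6.6) = (6.6 - (-3))/(3 - (-3)) × (6.6 - 0)/(3 - 0) × (6.6 - 6)/(3 - 6) × (6.6 - 9)/(3 - 9) = -0.281600
L_3(6.6) = (6.6 - (-3))/(6 - (-3)) × (6.6 - 0)/(6 - 0) × (6.6 - 3)/(6 - 3) × (6.6 - 9)/(6 - 9) = 1.126400
L_4(6.6) = (6.6 - (-3))/(9 - (-3)) × (6.6 - 0)/(9 - 0) × (6.6 - 3)/(9 - 3) × (6.6 - 6)/(9 - 6) = 0.070400

P(6.6) = (-8)×L_0(6.6) + (-8)×L_1(6.6) + 24×L_2(6.6) + 10×L_3(6.6) + (-2)×L_4(6.6)
P(6.6) = 3.686400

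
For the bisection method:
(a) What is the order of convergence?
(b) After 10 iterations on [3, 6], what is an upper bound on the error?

(a) Bisection has linear (order 1) convergence; the error is halved each step.

(b) Error bound = (b-a)/2^n = (6 - 3)/2^{10}
    = 3/2^{10}

(a) 1 (linear); (b) error ≤ 2.93e-03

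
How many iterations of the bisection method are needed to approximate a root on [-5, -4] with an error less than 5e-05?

We need (b-a)/2^n ≤ 5e-05
(-4 - (-5))/2^n ≤ 5e-05
1/2^n ≤ 5e-05
2^n ≥ 20000
n ≥ log₂(20000) = 14.29
n ≥ 15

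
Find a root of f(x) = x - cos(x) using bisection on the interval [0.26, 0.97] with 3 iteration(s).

f(x) = x - cos(x)
Initial interval: [0.26, 0.97]

Iteration 1:
  c_1 = (0.260000 + 0.970000)/2 = 0.615000
  f(c_1) = f(0.615000) = -0.201773
  f(a) × f(c) ≥ 0, new interval: [0.615000, 0.970000]
Iteration 2:
  c_2 = (0.615000 + 0.970000)/2 = 0.792500
  f(c_2) = f(0.792500) = 0.090433
  f(a) × f(c) < 0, new interval: [0.615000, 0.792500]
Iteration 3:
  c_3 = (0.615000 + 0.792500)/2 = 0.703750
  f(c_3) = f(0.703750) = -0.058671
  f(a) × f(c) ≥ 0, new interval: [0.703750, 0.792500]

After 3 iteration(s), the approximation is c_3 = 0.703750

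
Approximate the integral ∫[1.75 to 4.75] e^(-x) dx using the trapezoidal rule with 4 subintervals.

f(x) = e^(-x)
a = 1.75, b = 4.75, n = 4
h = (b - a)/n = 0.750000

Trapezoidal rule: (h/2)[f(x₀) + 2f(x₁) + 2f(x₂) + ... + f(xₙ)]

x_0 = 1.7500, f(x_0) = 0.173774, coefficient = 1
x_1 = 2.5000, f(x_1) = 0.082085, coefficient = 2
x_2 = 3.2500, f(x_2) = 0.038774, coefficient = 2
x_3 = 4.0000, f(x_3) = 0.018316, coefficient = 2
x_4 = 4.7500, f(x_4) = 0.008652, coefficient = 1

I ≈ (0.750000/2) × 0.460775 = 0.172791
Exact value: 0.165122
Error: 0.007669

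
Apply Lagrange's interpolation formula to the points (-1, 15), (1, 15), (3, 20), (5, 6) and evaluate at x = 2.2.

Lagrange interpolation formula:
P(x) = Σ yᵢ × Lᵢ(x)
where Lᵢ(x) = Π_{j≠i} (x - xⱼ)/(xᵢ - xⱼ)

L_0(2.2) = (2.2 - 1)/(-1 - 1) × (2.2 - 3)/(-1 - 3) × (2.2 - 5)/(-1 - 5) = -0.056000
L_1(2.2) = (2.2 - (-1))/(1 - (-1)) × (2.2 - 3)/(1 - 3) × (2.2 - 5)/(1 - 5) = 0.448000
L_2(2.2) = (2.2 - (-1))/(3 - (-1)) × (2.2 - 1)/(3 - 1) × (2.2 - 5)/(3 - 5) = 0.672000
L_3(2.2) = (2.2 - (-1))/(5 - (-1)) × (2.2 - 1)/(5 - 1) × (2.2 - 3)/(5 - 3) = -0.064000

P(2.2) = 15×L_0(2.2) + 15×L_1(2.2) + 20×L_2(2.2) + 6×L_3(2.2)
P(2.2) = 18.936000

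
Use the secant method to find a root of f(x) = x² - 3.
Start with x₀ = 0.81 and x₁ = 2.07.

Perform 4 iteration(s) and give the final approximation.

f(x) = x² - 3
x₀ = 0.81, x₁ = 2.07

Secant formula: x_{n+1} = x_n - f(x_n)(x_n - x_{n-1})/(f(x_n) - f(x_{n-1}))

Iteration 1:
  f(0.810000) = -2.343900
  f(2.070000) = 1.284900
  x_2 = 2.070000 - 1.284900×(2.070000 - 0.810000)/(1.284900 - (-2.343900))
       = 1.623854
Iteration 2:
  f(2.070000) = 1.284900
  f(1.623854) = -0.363098
  x_3 = 1.623854 - (-0.363098)×(1.623854 - 2.070000)/(-0.363098 - 1.284900)
       = 1.722152
Iteration 3:
  f(1.623854) = -0.363098
  f(1.722152) = -0.034193
  x_4 = 1.722152 - (-0.034193)×(1.722152 - 1.623854)/(-0.034193 - (-0.363098))
       = 1.732371
Iteration 4:
  f(1.722152) = -0.034193
  f(1.732371) = 0.001109
  x_5 = 1.732371 - 0.001109×(1.732371 - 1.722152)/(0.001109 - (-0.034193))
       = 1.732050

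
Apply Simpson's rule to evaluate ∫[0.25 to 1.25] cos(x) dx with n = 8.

f(x) = cos(x)
a = 0.25, b = 1.25, n = 8
h = (b - a)/n = 0.125000

Simpson's rule: (h/3)[f(x₀) + 4f(x₁) + 2f(x₂) + ... + f(xₙ)]

x_0 = 0.2500, f(x_0) = 0.968912, coefficient = 1
x_1 = 0.3750, f(x_1) = 0.930508, coefficient = 4
x_2 = 0.5000, f(x_2) = 0.877583, coefficient = 2
x_3 = 0.6250, f(x_3) = 0.810963, coefficient = 4
x_4 = 0.7500, f(x_4) = 0.731689, coefficient = 2
x_5 = 0.8750, f(x_5) = 0.640997, coefficient = 4
x_6 = 1.0000, f(x_6) = 0.540302, coefficient = 2
x_7 = 1.1250, f(x_7) = 0.431177, coefficient = 4
x_8 = 1.2500, f(x_8) = 0.315322, coefficient = 1

I ≈ (0.125000/3) × 16.837959 = 0.701582
Exact value: 0.701581
Error: 0.000001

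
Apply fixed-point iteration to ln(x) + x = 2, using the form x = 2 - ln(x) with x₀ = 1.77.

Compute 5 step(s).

Equation: ln(x) + x = 2
Fixed-point form: x = 2 - ln(x)
x₀ = 1.77

x_1 = g(1.770000) = 1.429020
x_2 = g(1.429020) = 1.643011
x_3 = g(1.643011) = 1.503470
x_4 = g(1.503470) = 1.592224
x_5 = g(1.592224) = 1.534868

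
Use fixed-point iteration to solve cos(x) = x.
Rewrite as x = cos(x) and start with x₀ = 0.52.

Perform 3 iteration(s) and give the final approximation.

Equation: cos(x) = x
Fixed-point form: x = cos(x)
x₀ = 0.52

x_1 = g(0.520000) = 0.867819
x_2 = g(0.867819) = 0.646492
x_3 = g(0.646492) = 0.798202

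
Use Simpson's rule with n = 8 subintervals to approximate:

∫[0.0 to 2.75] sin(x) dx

f(x) = sin(x)
a = 0.0, b = 2.75, n = 8
h = (b - a)/n = 0.343750

Simpson's rule: (h/3)[f(x₀) + 4f(x₁) + 2f(x₂) + ... + f(xₙ)]

x_0 = 0.0000, f(x_0) = 0.000000, coefficient = 1
x_1 = 0.3438, f(x_1) = 0.337020, coefficient = 4
x_2 = 0.6875, f(x_2) = 0.634607, coefficient = 2
x_3 = 1.0312, f(x_3) = 0.857942, coefficient = 4
x_4 = 1.3750, f(x_4) = 0.980893, coefficient = 2
x_5 = 1.7188, f(x_5) = 0.989075, coefficient = 4
x_6 = 2.0625, f(x_6) = 0.881530, coefficient = 2
x_7 = 2.4062, f(x_7) = 0.670841, coefficient = 4
x_8 = 2.7500, f(x_8) = 0.381661, coefficient = 1

I ≈ (0.343750/3) × 16.795233 = 1.924454
Exact value: 1.924302
Error: 0.000151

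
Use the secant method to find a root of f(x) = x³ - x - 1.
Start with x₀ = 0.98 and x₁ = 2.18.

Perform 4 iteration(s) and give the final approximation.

f(x) = x³ - x - 1
x₀ = 0.98, x₁ = 2.18

Secant formula: x_{n+1} = x_n - f(x_n)(x_n - x_{n-1})/(f(x_n) - f(x_{n-1}))

Iteration 1:
  f(0.980000) = -1.038808
  f(2.180000) = 7.180232
  x_2 = 2.180000 - 7.180232×(2.180000 - 0.980000)/(7.180232 - (-1.038808))
       = 1.131669
Iteration 2:
  f(2.180000) = 7.180232
  f(1.131669) = -0.682370
  x_3 = 1.131669 - (-0.682370)×(1.131669 - 2.180000)/(-0.682370 - 7.180232)
       = 1.222650
Iteration 3:
  f(1.131669) = -0.682370
  f(1.222650) = -0.394944
  x_4 = 1.222650 - (-0.394944)×(1.222650 - 1.131669)/(-0.394944 - (-0.682370))
       = 1.347665
Iteration 4:
  f(1.222650) = -0.394944
  f(1.347665) = 0.099963
  x_5 = 1.347665 - 0.099963×(1.347665 - 1.222650)/(0.099963 - (-0.394944))
       = 1.322414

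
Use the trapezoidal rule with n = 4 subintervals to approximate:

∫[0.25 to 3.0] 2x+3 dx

f(x) = 2x+3
a = 0.25, b = 3.0, n = 4
h = (b - a)/n = 0.687500

Trapezoidal rule: (h/2)[f(x₀) + 2f(x₁) + 2f(x₂) + ... + f(xₙ)]

x_0 = 0.2500, f(x_0) = 3.500000, coefficient = 1
x_1 = 0.9375, f(x_1) = 4.875000, coefficient = 2
x_2 = 1.6250, f(x_2) = 6.250000, coefficient = 2
x_3 = 2.3125, f(x_3) = 7.625000, coefficient = 2
x_4 = 3.0000, f(x_4) = 9.000000, coefficient = 1

I ≈ (0.687500/2) × 50.000000 = 17.187500
Exact value: 17.187500
Error: 0.000000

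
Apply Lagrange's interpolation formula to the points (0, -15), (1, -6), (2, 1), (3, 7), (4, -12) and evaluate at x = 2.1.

Lagrange interpolation formula:
P(x) = Σ yᵢ × Lᵢ(x)
where Lᵢ(x) = Π_{j≠i} (x - xⱼ)/(xᵢ - xⱼ)

L_0(2.1) = (2.1 - 1)/(0 - 1) × (2.1 - 2)/(0 - 2) × (2.1 - 3)/(0 - 3) × (2.1 - 4)/(0 - 4) = 0.007838
L_1(2.1) = (2.1 - 0)/(1 - 0) × (2.1 - 2)/(1 - 2) × (2.1 - 3)/(1 - 3) × (2.1 - 4)/(1 - 4) = -0.059850
L_2(2.1) = (2.1 - 0)/(2 - 0) × (2.1 - 1)/(2 - 1) × (2.1 - 3)/(2 - 3) × (2.1 - 4)/(2 - 4) = 0.987525
L_3(2.1) = (2.1 - 0)/(3 - 0) × (2.1 - 1)/(3 - 1) × (2.1 - 2)/(3 - 2) × (2.1 - 4)/(3 - 4) = 0.073150
L_4(2.1) = (2.1 - 0)/(4 - 0) × (2.1 - 1)/(4 - 1) × (2.1 - 2)/(4 - 2) × (2.1 - 3)/(4 - 3) = -0.008663

P(2.1) = (-15)×L_0(2.1) + (-6)×L_1(2.1) + 1×L_2(2.1) + 7×L_3(2.1) + (-12)×L_4(2.1)
P(2.1) = 1.845063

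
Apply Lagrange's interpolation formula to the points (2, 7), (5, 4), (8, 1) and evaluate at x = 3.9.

Lagrange interpolation formula:
P(x) = Σ yᵢ × Lᵢ(x)
where Lᵢ(x) = Π_{j≠i} (x - xⱼ)/(xᵢ - xⱼ)

L_0(3.9) = (3.9 - 5)/(2 - 5) × (3.9 - 8)/(2 - 8) = 0.250556
L_1(3.9) = (3.9 - 2)/(5 - 2) × (3.9 - 8)/(5 - 8) = 0.865556
L_2(3.9) = (3.9 - 2)/(8 - 2) × (3.9 - 5)/(8 - 5) = -0.116111

P(3.9) = 7×L_0(3.9) + 4×L_1(3.9) + 1×L_2(3.9)
P(3.9) = 5.100000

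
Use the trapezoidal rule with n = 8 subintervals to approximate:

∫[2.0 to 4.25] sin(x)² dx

f(x) = sin(x)²
a = 2.0, b = 4.25, n = 8
h = (b - a)/n = 0.281250

Trapezoidal rule: (h/2)[f(x₀) + 2f(x₁) + 2f(x₂) + ... + f(xₙ)]

x_0 = 2.0000, f(x_0) = 0.826822, coefficient = 1
x_1 = 2.2812, f(x_1) = 0.574664, coefficient = 2
x_2 = 2.5625, f(x_2) = 0.299499, coefficient = 2
x_3 = 2.8438, f(x_3) = 0.086118, coefficient = 2
x_4 = 3.1250, f(x_4) = 0.000275, coefficient = 2
x_5 = 3.4062, f(x_5) = 0.068423, coefficient = 2
x_6 = 3.6875, f(x_6) = 0.269562, coefficient = 2
x_7 = 3.9688, f(x_7) = 0.541711, coefficient = 2
x_8 = 4.2500, f(x_8) = 0.801006, coefficient = 1

I ≈ (0.281250/2) × 5.308332 = 0.746484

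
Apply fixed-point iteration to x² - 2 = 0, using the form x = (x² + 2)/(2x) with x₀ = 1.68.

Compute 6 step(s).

Equation: x² - 2 = 0
Fixed-point form: x = (x² + 2)/(2x)
x₀ = 1.68

x_1 = g(1.680000) = 1.435238
x_2 = g(1.435238) = 1.414368
x_3 = g(1.414368) = 1.414214
x_4 = g(1.414214) = 1.414214
x_5 = g(1.414214) = 1.414214
x_6 = g(1.414214) = 1.414214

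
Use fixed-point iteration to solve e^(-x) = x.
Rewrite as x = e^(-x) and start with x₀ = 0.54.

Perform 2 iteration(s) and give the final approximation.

Equation: e^(-x) = x
Fixed-point form: x = e^(-x)
x₀ = 0.54

x_1 = g(0.540000) = 0.582748
x_2 = g(0.582748) = 0.558362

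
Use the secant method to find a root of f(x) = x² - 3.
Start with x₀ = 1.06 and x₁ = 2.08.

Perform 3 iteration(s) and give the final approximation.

f(x) = x² - 3
x₀ = 1.06, x₁ = 2.08

Secant formula: x_{n+1} = x_n - f(x_n)(x_n - x_{n-1})/(f(x_n) - f(x_{n-1}))

Iteration 1:
  f(1.060000) = -1.876400
  f(2.080000) = 1.326400
  x_2 = 2.080000 - 1.326400×(2.080000 - 1.060000)/(1.326400 - (-1.876400))
       = 1.657580
Iteration 2:
  f(2.080000) = 1.326400
  f(1.657580) = -0.252430
  x_3 = 1.657580 - (-0.252430)×(1.657580 - 2.080000)/(-0.252430 - 1.326400)
       = 1.725118
Iteration 3:
  f(1.657580) = -0.252430
  f(1.725118) = -0.023968
  x_4 = 1.725118 - (-0.023968)×(1.725118 - 1.657580)/(-0.023968 - (-0.252430))
       = 1.732203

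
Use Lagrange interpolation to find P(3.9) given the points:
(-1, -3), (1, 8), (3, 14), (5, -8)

Lagrange interpolation formula:
P(x) = Σ yᵢ × Lᵢ(x)
where Lᵢ(x) = Π_{j≠i} (x - xⱼ)/(xᵢ - xⱼ)

L_0(3.9) = (3.9 - 1)/(-1 - 1) × (3.9 - 3)/(-1 - 3) × (3.9 - 5)/(-1 - 5) = 0.059813
L_1(3.9) = (3.9 - (-1))/(1 - (-1)) × (3.9 - 3)/(1 - 3) × (3.9 - 5)/(1 - 5) = -0.303188
L_2(3.9) = (3.9 - (-1))/(3 - (-1)) × (3.9 - 1)/(3 - 1) × (3.9 - 5)/(3 - 5) = 0.976938
L_3(3.9) = (3.9 - (-1))/(5 - (-1)) × (3.9 - 1)/(5 - 1) × (3.9 - 3)/(5 - 3) = 0.266437

P(3.9) = (-3)×L_0(3.9) + 8×L_1(3.9) + 14×L_2(3.9) + (-8)×L_3(3.9)
P(3.9) = 8.940688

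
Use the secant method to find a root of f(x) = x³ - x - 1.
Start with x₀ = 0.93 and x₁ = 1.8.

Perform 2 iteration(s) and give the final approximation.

f(x) = x³ - x - 1
x₀ = 0.93, x₁ = 1.8

Secant formula: x_{n+1} = x_n - f(x_n)(x_n - x_{n-1})/(f(x_n) - f(x_{n-1}))

Iteration 1:
  f(0.930000) = -1.125643
  f(1.800000) = 3.032000
  x_2 = 1.800000 - 3.032000×(1.800000 - 0.930000)/(3.032000 - (-1.125643))
       = 1.165544
Iteration 2:
  f(1.800000) = 3.032000
  f(1.165544) = -0.582160
  x_3 = 1.165544 - (-0.582160)×(1.165544 - 1.800000)/(-0.582160 - 3.032000)
       = 1.267741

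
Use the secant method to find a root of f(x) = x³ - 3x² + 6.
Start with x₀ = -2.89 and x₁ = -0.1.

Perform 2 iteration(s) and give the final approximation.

f(x) = x³ - 3x² + 6
x₀ = -2.89, x₁ = -0.1

Secant formula: x_{n+1} = x_n - f(x_n)(x_n - x_{n-1})/(f(x_n) - f(x_{n-1}))

Iteration 1:
  f(-2.890000) = -43.193869
  f(-0.100000) = 5.969000
  x_2 = -0.100000 - 5.969000×(-0.100000 - (-2.890000))/(5.969000 - (-43.193869))
       = -0.438742
Iteration 2:
  f(-0.100000) = 5.969000
  f(-0.438742) = 5.338062
  x_3 = -0.438742 - 5.338062×(-0.438742 - (-0.100000))/(5.338062 - 5.969000)
       = -3.304672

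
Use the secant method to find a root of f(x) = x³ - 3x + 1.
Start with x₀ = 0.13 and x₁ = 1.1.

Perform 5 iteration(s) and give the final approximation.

f(x) = x³ - 3x + 1
x₀ = 0.13, x₁ = 1.1

Secant formula: x_{n+1} = x_n - f(x_n)(x_n - x_{n-1})/(f(x_n) - f(x_{n-1}))

Iteration 1:
  f(0.130000) = 0.612197
  f(1.100000) = -0.969000
  x_2 = 1.100000 - (-0.969000)×(1.100000 - 0.130000)/(-0.969000 - 0.612197)
       = 0.505558
Iteration 2:
  f(1.100000) = -0.969000
  f(0.505558) = -0.387459
  x_3 = 0.505558 - (-0.387459)×(0.505558 - 1.100000)/(-0.387459 - (-0.969000))
       = 0.109504
Iteration 3:
  f(0.505558) = -0.387459
  f(0.109504) = 0.672802
  x_4 = 0.109504 - 0.672802×(0.109504 - 0.505558)/(0.672802 - (-0.387459))
       = 0.360825
Iteration 4:
  f(0.109504) = 0.672802
  f(0.360825) = -0.035497
  x_5 = 0.360825 - (-0.035497)×(0.360825 - 0.109504)/(-0.035497 - 0.672802)
       = 0.348230
Iteration 5:
  f(0.360825) = -0.035497
  f(0.348230) = -0.002461
  x_6 = 0.348230 - (-0.002461)×(0.348230 - 0.360825)/(-0.002461 - (-0.035497))
       = 0.347291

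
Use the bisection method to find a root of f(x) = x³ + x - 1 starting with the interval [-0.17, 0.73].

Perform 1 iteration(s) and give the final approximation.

f(x) = x³ + x - 1
Initial interval: [-0.17, 0.73]

Iteration 1:
  c_1 = (-0.170000 + 0.730000)/2 = 0.280000
  f(c_1) = f(0.280000) = -0.698048
  f(a) × f(c) ≥ 0, new interval: [0.280000, 0.730000]

After 1 iteration(s), the approximation is c_1 = 0.280000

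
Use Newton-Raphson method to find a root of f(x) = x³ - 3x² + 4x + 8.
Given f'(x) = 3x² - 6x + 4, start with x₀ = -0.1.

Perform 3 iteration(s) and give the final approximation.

f(x) = x³ - 3x² + 4x + 8
f'(x) = 3x² - 6x + 4
x₀ = -0.1

Newton-Raphson formula: x_{n+1} = x_n - f(x_n)/f'(x_n)

Iteration 1:
  f(-0.100000) = 7.569000
  f'(-0.100000) = 4.630000
  x_1 = -0.100000 - 7.569000/4.630000 = -1.734773
Iteration 2:
  f(-1.734773) = -13.188100
  f'(-1.734773) = 23.436954
  x_2 = -1.734773 - (-13.188100)/23.436954 = -1.172068
Iteration 3:
  f(-1.172068) = -2.419620
  f'(-1.172068) = 15.153636
  x_3 = -1.172068 - (-2.419620)/15.153636 = -1.012395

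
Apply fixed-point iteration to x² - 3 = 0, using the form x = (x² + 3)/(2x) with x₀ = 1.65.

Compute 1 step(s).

Equation: x² - 3 = 0
Fixed-point form: x = (x² + 3)/(2x)
x₀ = 1.65

x_1 = g(1.650000) = 1.734091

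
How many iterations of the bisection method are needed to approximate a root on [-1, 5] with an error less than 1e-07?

We need (b-a)/2^n ≤ 1e-07
(5 - (-1))/2^n ≤ 1e-07
6/2^n ≤ 1e-07
2^n ≥ 60000000
n ≥ log₂(60000000) = 25.84
n ≥ 26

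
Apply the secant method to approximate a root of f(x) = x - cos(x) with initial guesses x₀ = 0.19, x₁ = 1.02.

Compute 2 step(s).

f(x) = x - cos(x)
x₀ = 0.19, x₁ = 1.02

Secant formula: x_{n+1} = x_n - f(x_n)(x_n - x_{n-1})/(f(x_n) - f(x_{n-1}))

Iteration 1:
  f(0.190000) = -0.792004
  f(1.020000) = 0.496634
  x_2 = 1.020000 - 0.496634×(1.020000 - 0.190000)/(0.496634 - (-0.792004))
       = 0.700123
Iteration 2:
  f(1.020000) = 0.496634
  f(0.700123) = -0.064641
  x_3 = 0.700123 - (-0.064641)×(0.700123 - 1.020000)/(-0.064641 - 0.496634)
       = 0.736962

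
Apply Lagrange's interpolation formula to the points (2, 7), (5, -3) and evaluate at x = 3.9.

Lagrange interpolation formula:
P(x) = Σ yᵢ × Lᵢ(x)
where Lᵢ(x) = Π_{j≠i} (x - xⱼ)/(xᵢ - xⱼ)

L_0(3.9) = (3.9 - 5)/(2 - 5) = 0.366667
L_1(3.9) = (3.9 - 2)/(5 - 2) = 0.633333

P(3.9) = 7×L_0(3.9) + (-3)×L_1(3.9)
P(3.9) = 0.666667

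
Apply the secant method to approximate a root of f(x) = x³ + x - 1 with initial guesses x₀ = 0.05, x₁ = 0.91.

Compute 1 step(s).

f(x) = x³ + x - 1
x₀ = 0.05, x₁ = 0.91

Secant formula: x_{n+1} = x_n - f(x_n)(x_n - x_{n-1})/(f(x_n) - f(x_{n-1}))

Iteration 1:
  f(0.050000) = -0.949875
  f(0.910000) = 0.663571
  x_2 = 0.910000 - 0.663571×(0.910000 - 0.050000)/(0.663571 - (-0.949875))
       = 0.556303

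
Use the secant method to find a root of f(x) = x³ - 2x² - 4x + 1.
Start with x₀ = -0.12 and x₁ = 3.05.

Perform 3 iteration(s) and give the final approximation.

f(x) = x³ - 2x² - 4x + 1
x₀ = -0.12, x₁ = 3.05

Secant formula: x_{n+1} = x_n - f(x_n)(x_n - x_{n-1})/(f(x_n) - f(x_{n-1}))

Iteration 1:
  f(-0.120000) = 1.449472
  f(3.050000) = -1.432375
  x_2 = 3.050000 - (-1.432375)×(3.050000 - (-0.120000))/(-1.432375 - 1.449472)
       = 1.474403
Iteration 2:
  f(3.050000) = -1.432375
  f(1.474403) = -6.040189
  x_3 = 1.474403 - (-6.040189)×(1.474403 - 3.050000)/(-6.040189 - (-1.432375))
       = 3.539787
Iteration 3:
  f(1.474403) = -6.040189
  f(3.539787) = 6.134516
  x_4 = 3.539787 - 6.134516×(3.539787 - 1.474403)/(6.134516 - (-6.040189))
       = 2.499094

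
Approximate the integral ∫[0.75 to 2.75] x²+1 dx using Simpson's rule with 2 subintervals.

f(x) = x²+1
a = 0.75, b = 2.75, n = 2
h = (b - a)/n = 1.000000

Simpson's rule: (h/3)[f(x₀) + 4f(x₁) + 2f(x₂) + ... + f(xₙ)]

x_0 = 0.7500, f(x_0) = 1.562500, coefficient = 1
x_1 = 1.7500, f(x_1) = 4.062500, coefficient = 4
x_2 = 2.7500, f(x_2) = 8.562500, coefficient = 1

I ≈ (1.000000/3) × 26.375000 = 8.791667
Exact value: 8.791667
Error: 0.000000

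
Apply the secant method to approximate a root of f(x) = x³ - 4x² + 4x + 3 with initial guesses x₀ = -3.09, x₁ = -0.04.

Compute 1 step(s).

f(x) = x³ - 4x² + 4x + 3
x₀ = -3.09, x₁ = -0.04

Secant formula: x_{n+1} = x_n - f(x_n)(x_n - x_{n-1})/(f(x_n) - f(x_{n-1}))

Iteration 1:
  f(-3.090000) = -77.056029
  f(-0.040000) = 2.833536
  x_2 = -0.040000 - 2.833536×(-0.040000 - (-3.090000))/(2.833536 - (-77.056029))
       = -0.148178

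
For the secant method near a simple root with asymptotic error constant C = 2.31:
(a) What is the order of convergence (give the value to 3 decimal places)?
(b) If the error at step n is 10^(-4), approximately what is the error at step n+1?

(a) Secant method has superlinear convergence with order φ = (1+√5)/2 ≈ 1.618.
    This means |e_{n+1}| ≈ C|e_n|^1.618.

(b) With |e_n| = 10^(-4) and C = 2.31:
    |e_{n+1}| ≈ 2.31 × (10^(-4))^1.618 = 2.31 × 10^(-6.47)

(a) ≈ 1.618 (golden ratio); (b) |e_{n+1}| ≈ 7.789e-07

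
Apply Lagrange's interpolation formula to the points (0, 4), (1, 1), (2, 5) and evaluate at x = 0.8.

Lagrange interpolation formula:
P(x) = Σ yᵢ × Lᵢ(x)
where Lᵢ(x) = Π_{j≠i} (x - xⱼ)/(xᵢ - xⱼ)

L_0(0.8) = (0.8 - 1)/(0 - 1) × (0.8 - 2)/(0 - 2) = 0.120000
L_1(0.8) = (0.8 - 0)/(1 - 0) × (0.8 - 2)/(1 - 2) = 0.960000
L_2(0.8) = (0.8 - 0)/(2 - 0) × (0.8 - 1)/(2 - 1) = -0.080000

P(0.8) = 4×L_0(0.8) + 1×L_1(0.8) + 5×L_2(0.8)
P(0.8) = 1.040000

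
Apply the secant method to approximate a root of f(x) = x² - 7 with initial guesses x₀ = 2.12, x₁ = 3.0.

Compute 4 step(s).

f(x) = x² - 7
x₀ = 2.12, x₁ = 3.0

Secant formula: x_{n+1} = x_n - f(x_n)(x_n - x_{n-1})/(f(x_n) - f(x_{n-1}))

Iteration 1:
  f(2.120000) = -2.505600
  f(3.000000) = 2.000000
  x_2 = 3.000000 - 2.000000×(3.000000 - 2.120000)/(2.000000 - (-2.505600))
       = 2.609375
Iteration 2:
  f(3.000000) = 2.000000
  f(2.609375) = -0.191162
  x_3 = 2.609375 - (-0.191162)×(2.609375 - 3.000000)/(-0.191162 - 2.000000)
       = 2.643454
Iteration 3:
  f(2.609375) = -0.191162
  f(2.643454) = -0.012151
  x_4 = 2.643454 - (-0.012151)×(2.643454 - 2.609375)/(-0.012151 - (-0.191162))
       = 2.645767
Iteration 4:
  f(2.643454) = -0.012151
  f(2.645767) = 0.000084
  x_5 = 2.645767 - 0.000084×(2.645767 - 2.643454)/(0.000084 - (-0.012151))
       = 2.645751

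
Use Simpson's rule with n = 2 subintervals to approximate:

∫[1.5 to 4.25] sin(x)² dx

f(x) = sin(x)²
a = 1.5, b = 4.25, n = 2
h = (b - a)/n = 1.375000

Simpson's rule: (h/3)[f(x₀) + 4f(x₁) + 2f(x₂) + ... + f(xₙ)]

x_0 = 1.5000, f(x_0) = 0.994996, coefficient = 1
x_1 = 2.8750, f(x_1) = 0.069404, coefficient = 4
x_2 = 4.2500, f(x_2) = 0.801006, coefficient = 1

I ≈ (1.375000/3) × 2.073617 = 0.950408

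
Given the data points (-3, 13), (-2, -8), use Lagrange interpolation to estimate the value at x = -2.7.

Lagrange interpolation formula:
P(x) = Σ yᵢ × Lᵢ(x)
where Lᵢ(x) = Π_{j≠i} (x - xⱼ)/(xᵢ - xⱼ)

L_0(-2.7) = (-2.7 - (-2))/(-3 - (-2)) = 0.700000
L_1(-2.7) = (-2.7 - (-3))/(-2 - (-3)) = 0.300000

P(-2.7) = 13×L_0(-2.7) + (-8)×L_1(-2.7)
P(-2.7) = 6.700000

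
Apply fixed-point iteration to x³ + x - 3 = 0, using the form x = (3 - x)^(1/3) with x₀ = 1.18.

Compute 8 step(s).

Equation: x³ + x - 3 = 0
Fixed-point form: x = (3 - x)^(1/3)
x₀ = 1.18

x_1 = g(1.180000) = 1.220929
x_2 = g(1.220929) = 1.211707
x_3 = g(1.211707) = 1.213797
x_4 = g(1.213797) = 1.213324
x_5 = g(1.213324) = 1.213431
x_6 = g(1.213431) = 1.213407
x_7 = g(1.213407) = 1.213413
x_8 = g(1.213413) = 1.213411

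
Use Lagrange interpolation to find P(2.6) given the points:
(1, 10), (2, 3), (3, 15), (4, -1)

Lagrange interpolation formula:
P(x) = Σ yᵢ × Lᵢ(x)
where Lᵢ(x) = Π_{j≠i} (x - xⱼ)/(xᵢ - xⱼ)

L_0(2.6) = (2.6 - 2)/(1 - 2) × (2.6 - 3)/(1 - 3) × (2.6 - 4)/(1 - 4) = -0.056000
L_1(2.6) = (2.6 - 1)/(2 - 1) × (2.6 - 3)/(2 - 3) × (2.6 - 4)/(2 - 4) = 0.448000
L_2(2.6) = (2.6 - 1)/(3 - 1) × (2.6 - 2)/(3 - 2) × (2.6 - 4)/(3 - 4) = 0.672000
L_3(2.6) = (2.6 - 1)/(4 - 1) × (2.6 - 2)/(4 - 2) × (2.6 - 3)/(4 - 3) = -0.064000

P(2.6) = 10×L_0(2.6) + 3×L_1(2.6) + 15×L_2(2.6) + (-1)×L_3(2.6)
P(2.6) = 10.928000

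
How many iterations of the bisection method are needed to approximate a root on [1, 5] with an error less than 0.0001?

We need (b-a)/2^n ≤ 0.0001
(5 - 1)/2^n ≤ 0.0001
4/2^n ≤ 0.0001
2^n ≥ 40000
n ≥ log₂(40000) = 15.29
n ≥ 16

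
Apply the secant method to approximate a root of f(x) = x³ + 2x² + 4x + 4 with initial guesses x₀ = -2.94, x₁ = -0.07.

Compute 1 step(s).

f(x) = x³ + 2x² + 4x + 4
x₀ = -2.94, x₁ = -0.07

Secant formula: x_{n+1} = x_n - f(x_n)(x_n - x_{n-1})/(f(x_n) - f(x_{n-1}))

Iteration 1:
  f(-2.940000) = -15.884984
  f(-0.070000) = 3.729457
  x_2 = -0.070000 - 3.729457×(-0.070000 - (-2.940000))/(3.729457 - (-15.884984))
       = -0.615697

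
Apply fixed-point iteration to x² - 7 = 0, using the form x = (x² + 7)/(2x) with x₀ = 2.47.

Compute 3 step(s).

Equation: x² - 7 = 0
Fixed-point form: x = (x² + 7)/(2x)
x₀ = 2.47

x_1 = g(2.470000) = 2.652004
x_2 = g(2.652004) = 2.645759
x_3 = g(2.645759) = 2.645751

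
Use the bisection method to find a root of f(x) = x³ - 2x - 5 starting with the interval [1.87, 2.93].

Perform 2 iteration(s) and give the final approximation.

f(x) = x³ - 2x - 5
Initial interval: [1.87, 2.93]

Iteration 1:
  c_1 = (1.870000 + 2.930000)/2 = 2.400000
  f(c_1) = f(2.400000) = 4.024000
  f(a) × f(c) < 0, new interval: [1.870000, 2.400000]
Iteration 2:
  c_2 = (1.870000 + 2.400000)/2 = 2.135000
  f(c_2) = f(2.135000) = 0.461810
  f(a) × f(c) < 0, new interval: [1.870000, 2.135000]

After 2 iteration(s), the approximation is c_2 = 2.135000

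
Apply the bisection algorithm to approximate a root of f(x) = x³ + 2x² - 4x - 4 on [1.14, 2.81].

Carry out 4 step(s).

f(x) = x³ + 2x² - 4x - 4
Initial interval: [1.14, 2.81]

Iteration 1:
  c_1 = (1.140000 + 2.810000)/2 = 1.975000
  f(c_1) = f(1.975000) = 3.604984
  f(a) × f(c) < 0, new interval: [1.140000, 1.975000]
Iteration 2:
  c_2 = (1.140000 + 1.975000)/2 = 1.557500
  f(c_2) = f(1.557500) = -1.600194
  f(a) × f(c) ≥ 0, new interval: [1.557500, 1.975000]
Iteration 3:
  c_3 = (1.557500 + 1.975000)/2 = 1.766250
  f(c_3) = f(1.766250) = 0.684341
  f(a) × f(c) < 0, new interval: [1.557500, 1.766250]
Iteration 4:
  c_4 = (1.557500 + 1.766250)/2 = 1.661875
  f(c_4) = f(1.661875) = -0.534029
  f(a) × f(c) ≥ 0, new interval: [1.661875, 1.766250]

After 4 iteration(s), the approximation is c_4 = 1.661875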